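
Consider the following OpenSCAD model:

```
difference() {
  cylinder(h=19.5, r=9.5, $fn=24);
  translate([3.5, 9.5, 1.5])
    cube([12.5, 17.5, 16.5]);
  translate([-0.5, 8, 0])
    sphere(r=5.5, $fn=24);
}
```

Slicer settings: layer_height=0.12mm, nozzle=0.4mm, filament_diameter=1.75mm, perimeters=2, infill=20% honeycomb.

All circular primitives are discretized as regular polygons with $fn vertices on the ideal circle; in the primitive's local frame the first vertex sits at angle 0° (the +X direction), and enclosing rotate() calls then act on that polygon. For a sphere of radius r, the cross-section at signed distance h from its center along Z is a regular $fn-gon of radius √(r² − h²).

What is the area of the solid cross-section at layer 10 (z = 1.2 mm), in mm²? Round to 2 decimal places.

At z = 1.2 mm: the r=9.5 cylinder contributes a regular 24-gon of circumradius 9.5 (area = (24/2)·9.500²·sin(360°/24) = 280.30 mm²); the cube at (3.5, 9.5) is absent (z outside [1.5, 18]); the r=5.5 sphere at (-0.5, 8) slices to a regular 24-gon of circumradius 5.367 (√(r²−h²) with h=1.2 from center) (area = (24/2)·5.367²·sin(360°/24) = 89.48 mm²); After the difference (first − rest): starting from the r=9.5 cylinder (280.30 mm²), the r=5.5 sphere at (-0.5, 8) partially overlaps it — only the 54.35 mm² overlap (of its 89.48 mm²) is removed, clipping the outline — area = 225.95 mm². Overall, the cross-section is a single solid region. Net area = 225.95 mm².

225.95 mm²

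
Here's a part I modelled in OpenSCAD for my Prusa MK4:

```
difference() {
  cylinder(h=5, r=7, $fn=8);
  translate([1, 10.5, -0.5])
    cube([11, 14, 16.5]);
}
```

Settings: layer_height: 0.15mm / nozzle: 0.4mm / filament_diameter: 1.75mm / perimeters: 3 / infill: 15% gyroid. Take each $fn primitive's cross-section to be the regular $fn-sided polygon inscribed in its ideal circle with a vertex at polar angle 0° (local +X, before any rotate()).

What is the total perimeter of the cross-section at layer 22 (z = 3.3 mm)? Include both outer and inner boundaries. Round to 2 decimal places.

42.86 mm

At z = 3.3 mm: the r=7 cylinder contributes a regular 8-gon of circumradius 7 (perimeter = 2·8·7.000·sin(180°/8) = 42.86 mm); the cube at (1, 10.5) is present — its section is the full 11×14 rectangle (perimeter 50.00 mm); After the difference (first − rest): starting from the r=7 cylinder, the 11×14 cube at (1, 10.5) misses the remaining region (no effect) — boundary = 42.86 mm. Overall, the cross-section is a single solid region. Total boundary length (outer) = 42.86 mm.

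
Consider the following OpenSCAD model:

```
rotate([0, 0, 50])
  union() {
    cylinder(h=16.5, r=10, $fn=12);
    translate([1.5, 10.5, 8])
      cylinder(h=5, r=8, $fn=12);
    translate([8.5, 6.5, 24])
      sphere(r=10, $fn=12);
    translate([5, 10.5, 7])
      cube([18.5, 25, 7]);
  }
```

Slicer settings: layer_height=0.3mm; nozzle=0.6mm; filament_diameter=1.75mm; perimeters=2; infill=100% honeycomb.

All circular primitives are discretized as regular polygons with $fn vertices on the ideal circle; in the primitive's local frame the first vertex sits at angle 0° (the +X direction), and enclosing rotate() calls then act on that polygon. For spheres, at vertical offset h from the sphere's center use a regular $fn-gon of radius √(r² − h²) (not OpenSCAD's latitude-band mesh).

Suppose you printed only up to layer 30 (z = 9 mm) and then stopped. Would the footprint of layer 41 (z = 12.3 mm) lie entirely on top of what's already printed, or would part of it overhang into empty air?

Compare the two slices. At z = 9: the r=10 cylinder gives a regular 12-gon of circumradius 10 (constant along its height) (area = (12/2)·10.000²·sin(360°/12) = 300.00 mm²); the r=8 cylinder at (1.5, 10.5) gives a regular 12-gon of circumradius 8 (constant along its height) (area = (12/2)·8.000²·sin(360°/12) = 192.00 mm²); the sphere at (8.5, 6.5) is absent (|z−center|=15.000 > r=10); the cube at (5, 10.5) (footprint 18.5×25) is included at this height (area 462.50 mm²); Merging all regions: the regions partially overlap — summed areas 954.50 mm² minus the doubly-counted overlap 89.31 mm² gives 865.19 mm² — area = 865.19 mm²; (rotated 50° about Z; rotation is an isometry so areas/perimeters/island counts are preserved). At z = 12.3: the cylinder: section is a regular 12-gon, circumradius r=10 (area = (12/2)·10.000²·sin(360°/12) = 300.00 mm²); the r=8 cylinder at (1.5, 10.5) gives a regular 12-gon of circumradius 8 (constant along its height) (area = (12/2)·8.000²·sin(360°/12) = 192.00 mm²); the sphere at (8.5, 6.5) is not intersected at this z (|z−center|=11.700 > r=10); the 18.5×25 cube at (5, 10.5) contributes its full rectangle (area 462.50 mm²); Taking the union: the regions partially overlap — summed areas 954.50 mm² minus the doubly-counted overlap 89.31 mm² gives 865.19 mm² — area = 865.19 mm²; (whole slice rotated 50° about Z — lengths, areas and connectivity unchanged). Checking containment: the cross-section at z = 12.3 is a subset of the cross-section at z = 9.

entirely on top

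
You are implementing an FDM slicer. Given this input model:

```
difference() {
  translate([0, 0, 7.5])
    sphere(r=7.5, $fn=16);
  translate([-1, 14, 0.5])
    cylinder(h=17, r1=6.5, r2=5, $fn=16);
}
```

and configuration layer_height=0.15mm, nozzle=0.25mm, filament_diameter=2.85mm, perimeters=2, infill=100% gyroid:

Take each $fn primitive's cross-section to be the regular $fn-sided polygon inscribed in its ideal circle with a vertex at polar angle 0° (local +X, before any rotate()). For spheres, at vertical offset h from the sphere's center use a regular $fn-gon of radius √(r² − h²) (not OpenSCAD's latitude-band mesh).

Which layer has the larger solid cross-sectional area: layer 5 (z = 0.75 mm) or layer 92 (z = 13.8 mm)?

Layer 5 (z = 0.75): the sphere: section is a regular 16-gon, circumradius = √(r²−h²) = √(7.5²−6.75²) = 3.269 (area = (16/2)·3.269²·sin(360°/16) = 32.72 mm²); the cone at (-1, 14) (r1=6.5→r2=5) has section circumradius 6.478 here — a regular 16-gon (area = (16/2)·6.478²·sin(360°/16) = 128.47 mm²); Subtracting the remaining from the first: starting from the r=7.5 sphere (32.72 mm²), the cone at (-1, 14) misses the remaining region (no effect) — area = 32.72 mm². So its area = 32.72 mm². Layer 92 (z = 13.8): the r=7.5 sphere slices to a regular 16-gon of circumradius 4.069 (√(r²−h²) with h=6.3 from center) (area = (16/2)·4.069²·sin(360°/16) = 50.70 mm²); the cone at (-1, 14): at t=0.782 of its height the radius interpolates to r₁+(r₂−r₁)t = 5.326, giving a regular 16-gon of that circumradius (area = (16/2)·5.326²·sin(360°/16) = 86.86 mm²); After the difference (first − rest): starting from the r=7.5 sphere (50.70 mm²), the cone at (-1, 14) misses the remaining region (no effect) — area = 50.70 mm². So its area = 50.70 mm². Layer 92 is larger (50.70 vs 32.72 mm²).

layer 92 (z = 13.8 mm)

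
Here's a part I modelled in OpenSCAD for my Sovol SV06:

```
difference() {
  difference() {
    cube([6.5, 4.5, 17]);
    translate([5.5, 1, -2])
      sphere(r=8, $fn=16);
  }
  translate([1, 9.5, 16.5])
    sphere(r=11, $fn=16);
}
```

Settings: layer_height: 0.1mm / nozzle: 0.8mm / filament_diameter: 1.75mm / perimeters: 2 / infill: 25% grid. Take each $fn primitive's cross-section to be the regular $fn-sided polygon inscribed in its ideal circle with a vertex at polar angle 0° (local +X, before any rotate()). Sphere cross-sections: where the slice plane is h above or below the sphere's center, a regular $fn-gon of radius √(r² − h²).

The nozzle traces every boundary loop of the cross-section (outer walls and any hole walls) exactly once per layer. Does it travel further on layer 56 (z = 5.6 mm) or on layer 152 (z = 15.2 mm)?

Layer 56 (z = 5.6): the 6.5×4.5 cube contributes its full rectangle (perimeter 22.00 mm); the r=8 sphere at (5.5, 1) contributes a regular 16-gon of circumradius √(8²−7.6²) = 2.498 (perimeter = 2·16·2.498·sin(180°/16) = 15.59 mm); Subtracting the remaining from the first: starting from the 6.5×4.5 cube, the r=8 sphere at (5.5, 1) partially overlaps it — only the 10.57 mm² overlap (of its 19.10 mm²) is removed, clipping the outline — boundary = 21.40 mm; the r=11 sphere at (1, 9.5) slices to a regular 16-gon of circumradius 1.480 (√(r²−h²) with h=10.9 from center) (perimeter = 2·16·1.480·sin(180°/16) = 9.24 mm); Taking the first minus the rest: starting from that combined region, the r=11 sphere at (1, 9.5) misses the remaining region (no effect) — boundary = 21.40 mm. So its perimeter = 21.40 mm. Layer 152 (z = 15.2): the cube (footprint 6.5×4.5) is included at this height (perimeter 22.00 mm); the sphere at (5.5, 1) does not reach this height (|z−center|=17.200 > r=8); Taking the first minus the rest: none of the subtracted shapes is present at this height, so the 6.5×4.5 cube is unchanged — boundary = 22.00 mm; the r=11 sphere at (1, 9.5) contributes a regular 16-gon of circumradius √(11²−1.3²) = 10.923 (perimeter = 2·16·10.923·sin(180°/16) = 68.19 mm); Taking the first minus the rest: starting from the result so far, the r=11 sphere at (1, 9.5) partially overlaps it — only the 29.19 mm² overlap (of its 365.26 mm²) is removed, clipping the outline — boundary = 1.25 mm. So its perimeter = 1.25 mm. Layer 56 is larger (21.40 vs 1.25 mm).

layer 56 (z = 5.6 mm)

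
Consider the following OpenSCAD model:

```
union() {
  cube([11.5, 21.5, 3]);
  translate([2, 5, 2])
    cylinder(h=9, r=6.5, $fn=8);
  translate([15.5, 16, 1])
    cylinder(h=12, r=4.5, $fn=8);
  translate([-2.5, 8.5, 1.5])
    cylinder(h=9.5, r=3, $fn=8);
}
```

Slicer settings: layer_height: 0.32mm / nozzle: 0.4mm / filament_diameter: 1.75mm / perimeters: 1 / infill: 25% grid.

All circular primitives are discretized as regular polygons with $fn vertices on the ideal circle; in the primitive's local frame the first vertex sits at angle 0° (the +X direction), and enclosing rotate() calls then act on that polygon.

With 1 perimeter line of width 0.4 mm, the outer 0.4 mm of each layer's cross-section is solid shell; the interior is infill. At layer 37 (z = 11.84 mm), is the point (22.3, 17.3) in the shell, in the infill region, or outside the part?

outside

At z = 11.84 mm: the cube is not intersected at this z (z outside [0, 3]); the cylinder at (2, 5) is not intersected at this z (z outside [2, 11]); the r=4.5 cylinder at (15.5, 16) contributes a regular 8-gon of circumradius 4.5; the cylinder at (-2.5, 8.5) does not reach this height (z outside [1.5, 11]); Taking the union: only the r=4.5 cylinder at (15.5, 16) is present, so the union is just that shape — 1 connected region. Overall, the cross-section is a single solid region. The nearest boundary edge runs (20.00, 16.00)→(18.68, 19.18); distance from the point to it = 2.62 mm. The point is not inside any of the regions above, so it lies outside the cross-section (2.62 mm from the nearest boundary).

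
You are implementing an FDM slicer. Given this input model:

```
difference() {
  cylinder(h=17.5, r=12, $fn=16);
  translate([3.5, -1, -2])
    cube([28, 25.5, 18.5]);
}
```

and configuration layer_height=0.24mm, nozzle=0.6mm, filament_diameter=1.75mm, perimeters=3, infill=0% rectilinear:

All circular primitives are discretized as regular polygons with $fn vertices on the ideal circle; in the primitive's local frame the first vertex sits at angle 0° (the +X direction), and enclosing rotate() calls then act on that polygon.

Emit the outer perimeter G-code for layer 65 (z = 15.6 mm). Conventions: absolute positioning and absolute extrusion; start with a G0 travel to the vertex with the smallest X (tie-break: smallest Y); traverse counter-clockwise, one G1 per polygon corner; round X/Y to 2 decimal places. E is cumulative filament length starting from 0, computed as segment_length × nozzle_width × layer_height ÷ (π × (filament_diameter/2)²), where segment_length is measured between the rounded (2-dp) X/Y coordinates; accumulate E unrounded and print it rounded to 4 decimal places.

G0 X-12.00 Y0.00 Z15.60
G1 X-11.09 Y-4.59 E0.2801
G1 X-8.49 Y-8.49 E0.5608
G1 X-4.59 Y-11.09 E0.8414
G1 X0.00 Y-12.00 E1.1215
G1 X4.59 Y-11.09 E1.4017
G1 X8.49 Y-8.49 E1.6823
G1 X11.09 Y-4.59 E1.9629
G1 X11.80 Y-1.00 E2.1820
G1 X3.50 Y-1.00 E2.6789
G1 X3.50 Y11.30 E3.4153
G1 X0.00 Y12.00 E3.6290
G1 X-4.59 Y11.09 E3.9091
G1 X-8.49 Y8.49 E4.1897
G1 X-11.09 Y4.59 E4.4703
G1 X-12.00 Y0.00 E4.7505

At z = 15.6 mm: the r=12 cylinder gives a regular 16-gon of circumradius 12 (constant along its height); the cube at (3.5, -1) is present — its section is the full 28×25.5 rectangle; Taking the first minus the rest: starting from the r=12 cylinder, the 28×25.5 cube at (3.5, -1) partially overlaps it — only the 77.83 mm² overlap (of its 714.00 mm²) is removed, clipping the outline — 1 connected region. The outline is a single polygon with 15 vertices. Extrusion per mm of travel: 0.6 × 0.24 / (π × 0.875²) = 0.059868. Accumulating E over each segment gives final E = 4.7505.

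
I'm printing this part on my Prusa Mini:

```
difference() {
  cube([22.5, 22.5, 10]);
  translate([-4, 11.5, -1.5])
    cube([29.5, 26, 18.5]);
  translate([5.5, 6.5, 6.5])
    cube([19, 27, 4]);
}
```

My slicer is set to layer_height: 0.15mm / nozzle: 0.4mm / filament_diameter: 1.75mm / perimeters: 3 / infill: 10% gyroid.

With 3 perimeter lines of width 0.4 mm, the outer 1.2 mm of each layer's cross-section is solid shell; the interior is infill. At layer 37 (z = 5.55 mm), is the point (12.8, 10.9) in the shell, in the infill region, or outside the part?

shell

At z = 5.55 mm: the cube is present — its section is the full 22.5×22.5 rectangle; the cube at (-4, 11.5) is present — its section is the full 29.5×26 rectangle; the cube at (5.5, 6.5) is not intersected at this z (z outside [6.5, 10.5]); Subtracting the remaining from the first: starting from the 22.5×22.5 cube, the 29.5×26 cube at (-4, 11.5) partially overlaps it — only the 247.50 mm² overlap (of its 767.00 mm²) is removed, clipping the outline — 1 connected region. Overall, the cross-section is a single solid region. The nearest boundary edge runs (0.00, 11.50)→(22.50, 11.50); distance from the point to it = 0.60 mm. The point is inside the cross-section, 0.60 mm from the nearest boundary — within the 1.2 mm shell band (3 × 0.4).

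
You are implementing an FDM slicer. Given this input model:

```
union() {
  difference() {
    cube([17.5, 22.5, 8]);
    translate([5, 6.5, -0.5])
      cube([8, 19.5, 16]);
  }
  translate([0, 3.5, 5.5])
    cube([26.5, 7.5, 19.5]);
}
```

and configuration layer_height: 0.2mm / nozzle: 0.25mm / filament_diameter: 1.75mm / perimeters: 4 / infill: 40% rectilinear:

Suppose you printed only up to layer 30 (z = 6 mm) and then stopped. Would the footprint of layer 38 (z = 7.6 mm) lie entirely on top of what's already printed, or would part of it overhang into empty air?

Compare the two slices. At z = 6: the cube is present — its section is the full 17.5×22.5 rectangle (area 393.75 mm²); the 8×19.5 cube at (5, 6.5) contributes its full rectangle (area 156.00 mm²); Taking the first minus the rest: starting from the 17.5×22.5 cube (393.75 mm²), the 8×19.5 cube at (5, 6.5) partially overlaps it — only the 128.00 mm² overlap (of its 156.00 mm²) is removed, clipping the outline — area = 265.75 mm²; the cube at (0, 3.5) is present — its section is the full 26.5×7.5 rectangle (area 198.75 mm²); Taking the union: the regions partially overlap — summed areas 464.50 mm² minus the doubly-counted overlap 95.25 mm² gives 369.25 mm² — area = 369.25 mm². At z = 7.6: the cube is present — its section is the full 17.5×22.5 rectangle (area 393.75 mm²); the cube at (5, 6.5) is present — its section is the full 8×19.5 rectangle (area 156.00 mm²); Subtracting the remaining from the first: starting from the 17.5×22.5 cube (393.75 mm²), the 8×19.5 cube at (5, 6.5) partially overlaps it — only the 128.00 mm² overlap (of its 156.00 mm²) is removed, clipping the outline — area = 265.75 mm²; the cube at (0, 3.5) (footprint 26.5×7.5) is included at this height (area 198.75 mm²); Combining (union): the regions partially overlap — summed areas 464.50 mm² minus the doubly-counted overlap 95.25 mm² gives 369.25 mm² — area = 369.25 mm². Checking containment: the cross-section at z = 7.6 is a subset of the cross-section at z = 6.

entirely on top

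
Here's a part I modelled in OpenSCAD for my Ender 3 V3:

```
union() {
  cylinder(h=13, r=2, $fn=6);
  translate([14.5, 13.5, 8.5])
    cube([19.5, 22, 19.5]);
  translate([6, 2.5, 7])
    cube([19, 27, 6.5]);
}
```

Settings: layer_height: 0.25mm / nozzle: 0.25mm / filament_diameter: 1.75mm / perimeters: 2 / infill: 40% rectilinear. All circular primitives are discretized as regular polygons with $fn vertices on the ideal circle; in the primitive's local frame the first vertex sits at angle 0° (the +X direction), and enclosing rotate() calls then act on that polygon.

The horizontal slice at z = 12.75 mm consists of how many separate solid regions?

2

At z = 12.75 mm: the r=2 cylinder gives a regular 6-gon of circumradius 2 (constant along its height); the 19.5×22 cube at (14.5, 13.5) contributes its full rectangle; the cube at (6, 2.5) (footprint 19×27) is included at this height; Combining (union): the regions partially overlap (shared area 168.00 mm²), so overlapping operands fuse into one piece — 2 connected regions. The result has 2 disconnected regions.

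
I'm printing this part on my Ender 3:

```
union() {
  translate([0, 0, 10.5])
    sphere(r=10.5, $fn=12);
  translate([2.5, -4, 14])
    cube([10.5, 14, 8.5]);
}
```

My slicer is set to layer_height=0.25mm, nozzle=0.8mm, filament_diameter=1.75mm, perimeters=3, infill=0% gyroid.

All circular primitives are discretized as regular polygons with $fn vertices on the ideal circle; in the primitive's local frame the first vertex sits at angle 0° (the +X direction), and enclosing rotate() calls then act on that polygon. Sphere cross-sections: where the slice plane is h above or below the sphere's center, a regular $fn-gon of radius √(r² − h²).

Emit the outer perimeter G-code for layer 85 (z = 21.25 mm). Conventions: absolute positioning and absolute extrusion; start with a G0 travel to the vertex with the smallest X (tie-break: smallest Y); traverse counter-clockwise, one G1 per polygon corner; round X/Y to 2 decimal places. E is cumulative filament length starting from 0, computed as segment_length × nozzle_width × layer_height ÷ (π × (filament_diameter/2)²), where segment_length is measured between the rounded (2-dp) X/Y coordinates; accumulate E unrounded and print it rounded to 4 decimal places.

At z = 21.25 mm: the sphere is absent (|z−center|=10.750 > r=10.5); the cube at (2.5, -4) (footprint 10.5×14) is included at this height; Combining (union): only the 10.5×14 cube at (2.5, -4) is present, so the union is just that shape — 1 connected region. The outline is a single polygon with 4 vertices. Extrusion per mm of travel: 0.8 × 0.25 / (π × 0.875²) = 0.083150. Accumulating E over each segment gives final E = 4.0744.

G0 X2.50 Y-4.00 Z21.25
G1 X13.00 Y-4.00 E0.8731
G1 X13.00 Y10.00 E2.0372
G1 X2.50 Y10.00 E2.9103
G1 X2.50 Y-4.00 E4.0744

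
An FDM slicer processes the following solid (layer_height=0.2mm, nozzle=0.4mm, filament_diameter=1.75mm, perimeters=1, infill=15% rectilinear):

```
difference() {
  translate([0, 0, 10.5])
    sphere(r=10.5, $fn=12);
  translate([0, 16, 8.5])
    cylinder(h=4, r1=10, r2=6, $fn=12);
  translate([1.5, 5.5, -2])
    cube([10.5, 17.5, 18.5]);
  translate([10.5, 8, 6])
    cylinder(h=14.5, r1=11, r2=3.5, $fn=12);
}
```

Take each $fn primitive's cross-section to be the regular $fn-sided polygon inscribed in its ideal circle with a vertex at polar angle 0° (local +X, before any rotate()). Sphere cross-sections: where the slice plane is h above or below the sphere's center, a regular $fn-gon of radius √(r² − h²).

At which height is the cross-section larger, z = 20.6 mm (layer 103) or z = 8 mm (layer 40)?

layer 40 (z = 8 mm)

Layer 103 (z = 20.6): the r=10.5 sphere slices to a regular 12-gon of circumradius 2.871 (√(r²−h²) with h=10.1 from center) (area = (12/2)·2.871²·sin(360°/12) = 24.72 mm²); the cone at (0, 16) is not intersected at this z (z outside [8.5, 12.5]); the cube at (1.5, 5.5) is absent (z outside [-2, 16.5]); the cone at (10.5, 8) is absent (z outside [6, 20.5]); Subtracting the remaining from the first: none of the subtracted shapes is present at this height, so the r=10.5 sphere is unchanged — area = 24.72 mm². So its area = 24.72 mm². Layer 40 (z = 8): the r=10.5 sphere contributes a regular 12-gon of circumradius √(10.5²−2.5²) = 10.198 (area = (12/2)·10.198²·sin(360°/12) = 312.00 mm²); the cone at (0, 16) does not reach this height (z outside [8.5, 12.5]); the cube at (1.5, 5.5) (footprint 10.5×17.5) is included at this height (area 183.75 mm²); the cone at (10.5, 8): at t=0.138 of its height the radius interpolates to r₁+(r₂−r₁)t = 9.966, giving a regular 12-gon of that circumradius (area = (12/2)·9.966²·sin(360°/12) = 297.93 mm²); Taking the first minus the rest: starting from the r=10.5 sphere (312.00 mm²), the 10.5×17.5 cube at (1.5, 5.5) partially overlaps it — only the 19.28 mm² overlap (of its 183.75 mm²) is removed, clipping the outline; the cone at (10.5, 8) partially overlaps it — only the 46.52 mm² overlap (of its 297.93 mm²) is removed, clipping the outline — area = 246.21 mm². So its area = 246.21 mm². Layer 40 is larger (246.21 vs 24.72 mm²).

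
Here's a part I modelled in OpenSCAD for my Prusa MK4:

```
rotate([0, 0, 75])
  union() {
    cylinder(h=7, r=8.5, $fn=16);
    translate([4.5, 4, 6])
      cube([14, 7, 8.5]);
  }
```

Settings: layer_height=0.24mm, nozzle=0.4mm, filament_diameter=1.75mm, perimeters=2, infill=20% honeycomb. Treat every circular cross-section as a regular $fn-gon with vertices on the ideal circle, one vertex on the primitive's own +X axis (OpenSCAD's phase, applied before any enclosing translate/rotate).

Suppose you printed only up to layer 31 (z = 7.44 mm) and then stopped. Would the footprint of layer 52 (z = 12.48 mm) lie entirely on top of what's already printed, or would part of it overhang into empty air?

entirely on top

Compare the two slices. At z = 7.44: the cylinder is not intersected at this z (z outside [0, 7]); the 14×7 cube at (4.5, 4) contributes its full rectangle (area 98.00 mm²); Taking the union: only the 14×7 cube at (4.5, 4) is present, so the union is just that shape — area = 98.00 mm²; (rotated 75° about Z; rotation is an isometry so areas/perimeters/island counts are preserved). At z = 12.48: the cylinder does not reach this height (z outside [0, 7]); the cube at (4.5, 4) (footprint 14×7) is included at this height (area 98.00 mm²); Taking the union: only the 14×7 cube at (4.5, 4) is present, so the union is just that shape — area = 98.00 mm²; (whole slice rotated 75° about Z — lengths, areas and connectivity unchanged). Checking containment: the cross-section at z = 12.48 is a subset of the cross-section at z = 7.44.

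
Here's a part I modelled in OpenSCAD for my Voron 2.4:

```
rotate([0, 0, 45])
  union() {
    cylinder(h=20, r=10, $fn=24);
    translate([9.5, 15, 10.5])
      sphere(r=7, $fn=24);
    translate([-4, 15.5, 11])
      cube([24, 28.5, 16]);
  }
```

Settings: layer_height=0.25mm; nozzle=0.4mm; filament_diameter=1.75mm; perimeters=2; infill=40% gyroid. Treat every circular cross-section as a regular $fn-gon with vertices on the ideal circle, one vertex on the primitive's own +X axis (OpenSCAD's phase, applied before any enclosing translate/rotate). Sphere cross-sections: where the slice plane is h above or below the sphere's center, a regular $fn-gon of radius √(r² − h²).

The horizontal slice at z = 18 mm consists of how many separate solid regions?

2

At z = 18 mm: the cylinder: section is a regular 24-gon, circumradius r=10; the sphere at (9.5, 15) does not reach this height (|z−center|=7.500 > r=7); the cube at (-4, 15.5) is present — its section is the full 24×28.5 rectangle; Taking the union: the 2 present regions are separate (no shared area or edge), so areas and boundary lengths simply add and each stays a separate island — 2 connected regions; (whole slice rotated 45° about Z — lengths, areas and connectivity unchanged). The result has 2 disconnected regions.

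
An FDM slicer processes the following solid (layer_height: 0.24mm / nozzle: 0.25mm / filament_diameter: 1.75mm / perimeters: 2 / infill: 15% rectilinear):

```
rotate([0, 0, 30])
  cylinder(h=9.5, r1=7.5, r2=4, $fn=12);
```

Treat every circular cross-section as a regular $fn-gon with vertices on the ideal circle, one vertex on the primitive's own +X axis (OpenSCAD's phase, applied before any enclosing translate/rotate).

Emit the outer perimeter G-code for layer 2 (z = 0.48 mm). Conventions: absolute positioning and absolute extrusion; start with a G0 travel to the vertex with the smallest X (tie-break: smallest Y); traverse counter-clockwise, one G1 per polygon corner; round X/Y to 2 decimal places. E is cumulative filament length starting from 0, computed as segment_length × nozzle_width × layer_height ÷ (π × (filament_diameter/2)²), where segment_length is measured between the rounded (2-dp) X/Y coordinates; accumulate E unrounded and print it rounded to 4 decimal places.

G0 X-7.32 Y0.00 Z0.48
G1 X-6.34 Y-3.66 E0.0945
G1 X-3.66 Y-6.34 E0.1891
G1 X0.00 Y-7.32 E0.2836
G1 X3.66 Y-6.34 E0.3781
G1 X6.34 Y-3.66 E0.4726
G1 X7.32 Y0.00 E0.5671
G1 X6.34 Y3.66 E0.6617
G1 X3.66 Y6.34 E0.7562
G1 X0.00 Y7.32 E0.8507
G1 X-3.66 Y6.34 E0.9452
G1 X-6.34 Y3.66 E1.0398
G1 X-7.32 Y0.00 E1.1343

At z = 0.48 mm: the cone: at t=0.051 of its height the radius interpolates to r₁+(r₂−r₁)t = 7.323, giving a regular 12-gon of that circumradius; (rotated 30° about Z; rotation is an isometry so areas/perimeters/island counts are preserved). The outline is a single polygon with 12 vertices. Extrusion per mm of travel: 0.25 × 0.24 / (π × 0.875²) = 0.024945. Accumulating E over each segment gives final E = 1.1343.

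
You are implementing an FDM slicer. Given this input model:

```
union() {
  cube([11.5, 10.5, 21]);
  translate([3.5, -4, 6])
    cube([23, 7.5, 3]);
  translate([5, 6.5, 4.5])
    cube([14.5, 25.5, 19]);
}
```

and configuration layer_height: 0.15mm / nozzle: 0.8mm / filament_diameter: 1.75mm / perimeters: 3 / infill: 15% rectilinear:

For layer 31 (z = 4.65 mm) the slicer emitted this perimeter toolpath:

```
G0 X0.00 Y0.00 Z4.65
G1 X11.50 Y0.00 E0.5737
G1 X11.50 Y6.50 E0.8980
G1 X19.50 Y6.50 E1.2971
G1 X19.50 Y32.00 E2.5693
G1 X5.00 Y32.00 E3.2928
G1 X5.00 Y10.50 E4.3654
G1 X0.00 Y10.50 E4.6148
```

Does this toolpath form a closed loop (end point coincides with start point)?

no

Start point (G0): (0.00, 0.00). End point (last G1): the path does not return to the start — open.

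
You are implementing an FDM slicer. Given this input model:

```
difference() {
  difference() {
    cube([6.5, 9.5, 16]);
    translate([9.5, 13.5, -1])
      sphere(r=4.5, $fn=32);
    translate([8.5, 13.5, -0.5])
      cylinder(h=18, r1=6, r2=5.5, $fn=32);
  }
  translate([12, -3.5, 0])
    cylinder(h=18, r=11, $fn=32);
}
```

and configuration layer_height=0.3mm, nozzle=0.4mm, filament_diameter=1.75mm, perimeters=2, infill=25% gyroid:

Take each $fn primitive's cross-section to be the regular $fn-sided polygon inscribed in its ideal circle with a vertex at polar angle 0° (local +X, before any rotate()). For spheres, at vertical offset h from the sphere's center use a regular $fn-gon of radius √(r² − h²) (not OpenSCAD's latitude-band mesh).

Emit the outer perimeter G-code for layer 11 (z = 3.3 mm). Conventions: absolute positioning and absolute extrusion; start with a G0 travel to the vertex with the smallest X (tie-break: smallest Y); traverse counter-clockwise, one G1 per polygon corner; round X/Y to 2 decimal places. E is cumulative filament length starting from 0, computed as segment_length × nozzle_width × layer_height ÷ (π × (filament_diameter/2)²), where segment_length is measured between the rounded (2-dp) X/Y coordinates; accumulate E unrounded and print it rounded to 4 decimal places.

At z = 3.3 mm: the cube is present — its section is the full 6.5×9.5 rectangle; the r=4.5 sphere at (9.5, 13.5) contributes a regular 32-gon of circumradius √(4.5²−4.3²) = 1.327; the cone at (8.5, 13.5): at t=0.211 of its height the radius interpolates to r₁+(r₂−r₁)t = 5.894, giving a regular 32-gon of that circumradius; After the difference (first − rest): starting from the 6.5×9.5 cube, the r=4.5 sphere at (9.5, 13.5) misses the remaining region (no effect); the cone at (8.5, 13.5) partially overlaps it — only the 2.06 mm² overlap (of its 108.45 mm²) is removed, clipping the outline — 1 connected region; the cylinder at (12, -3.5): section is a regular 32-gon, circumradius r=11; Subtracting the remaining from the first: starting from that combined region, the r=11 cylinder at (12, -3.5) partially overlaps it — only the 18.30 mm² overlap (of its 377.69 mm²) is removed, clipping the outline — 1 connected region. The outline is a single polygon with 13 vertices. Extrusion per mm of travel: 0.4 × 0.3 / (π × 0.875²) = 0.049890. Accumulating E over each segment gives final E = 1.3980.

G0 X0.00 Y0.00 Z3.30
G1 X1.62 Y0.00 E0.0808
G1 X1.84 Y0.71 E0.1179
G1 X2.85 Y2.61 E0.2253
G1 X4.22 Y4.28 E0.3330
G1 X5.89 Y5.65 E0.4408
G1 X6.50 Y5.97 E0.4752
G1 X6.50 Y7.98 E0.5754
G1 X6.24 Y8.05 E0.5889
G1 X5.23 Y8.60 E0.6462
G1 X4.33 Y9.33 E0.7041
G1 X4.19 Y9.50 E0.7150
G1 X0.00 Y9.50 E0.9241
G1 X0.00 Y0.00 E1.3980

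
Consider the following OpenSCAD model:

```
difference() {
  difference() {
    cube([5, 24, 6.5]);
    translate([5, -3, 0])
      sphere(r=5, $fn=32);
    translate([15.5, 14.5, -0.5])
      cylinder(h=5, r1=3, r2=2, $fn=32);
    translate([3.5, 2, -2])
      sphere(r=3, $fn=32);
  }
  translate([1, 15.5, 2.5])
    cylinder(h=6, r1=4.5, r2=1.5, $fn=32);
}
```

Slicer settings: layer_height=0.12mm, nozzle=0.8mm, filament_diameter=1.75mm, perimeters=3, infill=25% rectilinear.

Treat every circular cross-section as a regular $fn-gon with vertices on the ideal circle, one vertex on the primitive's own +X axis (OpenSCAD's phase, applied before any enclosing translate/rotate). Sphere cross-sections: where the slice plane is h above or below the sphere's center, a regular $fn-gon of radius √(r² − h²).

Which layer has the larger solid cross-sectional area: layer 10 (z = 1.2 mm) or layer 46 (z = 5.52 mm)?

Layer 10 (z = 1.2): the 5×24 cube contributes its full rectangle (area 120.00 mm²); the r=5 sphere at (5, -3) contributes a regular 32-gon of circumradius √(5²−1.2²) = 4.854 (area = (32/2)·4.854²·sin(360°/32) = 73.54 mm²); the cone at (15.5, 14.5) contributes a regular 32-gon of circumradius 2.660 (interpolated between r1=3 and r2=2 at t=0.340) (area = (32/2)·2.660²·sin(360°/32) = 22.09 mm²); the sphere at (3.5, 2) does not reach this height (|z−center|=3.200 > r=3); Subtracting the remaining from the first: starting from the 5×24 cube (120.00 mm²), the r=5 sphere at (5, -3) partially overlaps it — only the 4.86 mm² overlap (of its 73.54 mm²) is removed, clipping the outline; the cone at (15.5, 14.5) misses the remaining region (no effect) — area = 115.14 mm²; the cone at (1, 15.5) is absent (z outside [2.5, 8.5]); Taking the first minus the rest: none of the subtracted shapes is present at this height, so the result so far is unchanged — area = 115.14 mm². So its area = 115.14 mm². Layer 46 (z = 5.52): the cube (footprint 5×24) is included at this height (area 120.00 mm²); the sphere at (5, -3) does not reach this height (|z−center|=5.520 > r=5); the cone at (15.5, 14.5) does not reach this height (z outside [-0.5, 4.5]); the sphere at (3.5, 2) does not reach this height (|z−center|=7.520 > r=3); Taking the first minus the rest: none of the subtracted shapes is present at this height, so the 5×24 cube is unchanged — area = 120.00 mm²; the cone at (1, 15.5): at t=0.503 of its height the radius interpolates to r₁+(r₂−r₁)t = 2.990, giving a regular 32-gon of that circumradius (area = (32/2)·2.990²·sin(360°/32) = 27.91 mm²); Subtracting the remaining from the first: starting from that combined region (120.00 mm²), the cone at (1, 15.5) partially overlaps it — only the 19.80 mm² overlap (of its 27.91 mm²) is removed, clipping the outline — area = 100.20 mm². So its area = 100.20 mm². Layer 10 is larger (115.14 vs 100.20 mm²).

layer 10 (z = 1.2 mm)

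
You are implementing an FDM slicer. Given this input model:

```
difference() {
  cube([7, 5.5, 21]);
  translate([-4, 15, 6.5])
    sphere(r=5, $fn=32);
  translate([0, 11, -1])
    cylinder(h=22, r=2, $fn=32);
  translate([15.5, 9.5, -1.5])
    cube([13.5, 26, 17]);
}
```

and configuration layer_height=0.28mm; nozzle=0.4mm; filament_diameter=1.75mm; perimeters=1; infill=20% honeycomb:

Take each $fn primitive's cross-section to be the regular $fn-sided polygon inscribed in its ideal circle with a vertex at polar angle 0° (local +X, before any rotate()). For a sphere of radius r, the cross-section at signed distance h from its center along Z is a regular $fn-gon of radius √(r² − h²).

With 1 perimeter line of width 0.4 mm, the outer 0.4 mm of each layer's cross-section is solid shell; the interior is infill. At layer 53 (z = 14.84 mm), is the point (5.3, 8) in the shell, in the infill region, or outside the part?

outside

At z = 14.84 mm: the cube (footprint 7×5.5) is included at this height; the sphere at (-4, 15) is absent (|z−center|=8.340 > r=5); the cylinder at (0, 11): section is a regular 32-gon, circumradius r=2; the cube at (15.5, 9.5) is present — its section is the full 13.5×26 rectangle; After the difference (first − rest): starting from the 7×5.5 cube, the r=2 cylinder at (0, 11) misses the remaining region (no effect); the 13.5×26 cube at (15.5, 9.5) misses the remaining region (no effect) — 1 connected region. Overall, the cross-section is a single solid region. The nearest boundary edge runs (0.00, 5.50)→(7.00, 5.50); distance from the point to it = 2.50 mm. The point is not inside any of the regions above, so it lies outside the cross-section (2.50 mm from the nearest boundary).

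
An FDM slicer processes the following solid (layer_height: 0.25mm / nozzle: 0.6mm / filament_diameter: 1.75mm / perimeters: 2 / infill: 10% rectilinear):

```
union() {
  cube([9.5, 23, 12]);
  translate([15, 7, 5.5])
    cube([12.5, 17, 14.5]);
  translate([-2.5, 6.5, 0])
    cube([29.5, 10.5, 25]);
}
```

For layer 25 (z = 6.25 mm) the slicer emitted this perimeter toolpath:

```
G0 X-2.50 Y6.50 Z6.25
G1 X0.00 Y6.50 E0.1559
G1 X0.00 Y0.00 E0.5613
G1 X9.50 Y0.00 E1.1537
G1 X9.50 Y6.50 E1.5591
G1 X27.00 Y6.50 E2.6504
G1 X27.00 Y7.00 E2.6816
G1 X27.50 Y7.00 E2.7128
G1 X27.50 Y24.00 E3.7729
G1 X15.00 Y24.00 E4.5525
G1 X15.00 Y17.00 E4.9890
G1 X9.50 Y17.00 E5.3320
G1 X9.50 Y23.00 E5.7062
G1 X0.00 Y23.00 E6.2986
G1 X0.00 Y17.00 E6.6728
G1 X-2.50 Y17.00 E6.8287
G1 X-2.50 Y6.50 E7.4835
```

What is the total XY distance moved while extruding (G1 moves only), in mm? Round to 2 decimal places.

120.00 mm

Sum the Euclidean lengths of each G1 segment: total = 120.00 mm.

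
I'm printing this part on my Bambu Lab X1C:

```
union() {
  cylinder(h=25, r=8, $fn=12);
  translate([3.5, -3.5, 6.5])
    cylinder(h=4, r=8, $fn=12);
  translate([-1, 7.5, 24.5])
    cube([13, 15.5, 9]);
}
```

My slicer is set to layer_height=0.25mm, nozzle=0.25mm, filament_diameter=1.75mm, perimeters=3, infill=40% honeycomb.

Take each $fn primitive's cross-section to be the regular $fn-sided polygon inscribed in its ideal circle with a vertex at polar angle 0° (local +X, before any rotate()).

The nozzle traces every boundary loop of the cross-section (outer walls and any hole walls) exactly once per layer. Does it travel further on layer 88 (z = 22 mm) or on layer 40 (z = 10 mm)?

Layer 88 (z = 22): the r=8 cylinder gives a regular 12-gon of circumradius 8 (constant along its height) (perimeter = 2·12·8.000·sin(180°/12) = 49.69 mm); the cylinder at (3.5, -3.5) is not intersected at this z (z outside [6.5, 10.5]); the cube at (-1, 7.5) is absent (z outside [24.5, 33.5]); Merging all regions: only the r=8 cylinder is present, so the union is just that shape — boundary = 49.69 mm. So its perimeter = 49.69 mm. Layer 40 (z = 10): the cylinder: section is a regular 12-gon, circumradius r=8 (perimeter = 2·12·8.000·sin(180°/12) = 49.69 mm); the cylinder at (3.5, -3.5): section is a regular 12-gon, circumradius r=8 (perimeter = 2·12·8.000·sin(180°/12) = 49.69 mm); the cube at (-1, 7.5) is absent (z outside [24.5, 33.5]); Merging all regions: the regions partially overlap (shared area 115.69 mm²), so the edge portions inside another operand are dropped and the merged outline is re-measured after clipping — boundary = 59.84 mm. So its perimeter = 59.84 mm. Layer 40 is larger (59.84 vs 49.69 mm).

layer 40 (z = 10 mm)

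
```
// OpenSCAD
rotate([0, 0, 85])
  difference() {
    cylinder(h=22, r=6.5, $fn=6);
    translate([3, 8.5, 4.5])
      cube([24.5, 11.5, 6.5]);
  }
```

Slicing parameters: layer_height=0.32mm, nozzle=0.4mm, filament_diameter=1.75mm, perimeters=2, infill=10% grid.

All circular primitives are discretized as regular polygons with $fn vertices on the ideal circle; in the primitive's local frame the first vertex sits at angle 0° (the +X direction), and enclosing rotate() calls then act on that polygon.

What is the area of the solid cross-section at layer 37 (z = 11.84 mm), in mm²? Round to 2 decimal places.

109.77 mm²

At z = 11.84 mm: the cylinder: section is a regular 6-gon, circumradius r=6.5 (area = (6/2)·6.500²·sin(360°/6) = 109.77 mm²); the cube at (3, 8.5) is not intersected at this z (z outside [4.5, 11]); After the difference (first − rest): none of the subtracted shapes is present at this height, so the r=6.5 cylinder is unchanged — area = 109.77 mm²; (rotated 85° about Z; rotation is an isometry so areas/perimeters/island counts are preserved). Overall, the cross-section is a single solid region. Net area = 109.77 mm².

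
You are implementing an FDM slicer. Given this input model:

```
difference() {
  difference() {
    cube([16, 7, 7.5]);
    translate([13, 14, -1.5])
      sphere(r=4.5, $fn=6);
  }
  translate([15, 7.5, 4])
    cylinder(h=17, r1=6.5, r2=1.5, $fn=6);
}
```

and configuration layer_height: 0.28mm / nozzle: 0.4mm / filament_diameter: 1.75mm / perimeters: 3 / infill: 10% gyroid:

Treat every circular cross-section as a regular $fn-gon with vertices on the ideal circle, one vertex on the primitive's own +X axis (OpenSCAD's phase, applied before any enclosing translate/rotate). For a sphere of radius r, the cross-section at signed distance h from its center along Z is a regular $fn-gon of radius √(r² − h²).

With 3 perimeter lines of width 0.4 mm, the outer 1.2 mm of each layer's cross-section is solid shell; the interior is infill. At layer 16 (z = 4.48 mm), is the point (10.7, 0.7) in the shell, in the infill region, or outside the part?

At z = 4.48 mm: the cube is present — its section is the full 16×7 rectangle; the sphere at (13, 14) is absent (|z−center|=5.980 > r=4.5); After the difference (first − rest): none of the subtracted shapes is present at this height, so the 16×7 cube is unchanged — 1 connected region; the cone at (15, 7.5): at t=0.028 of its height the radius interpolates to r₁+(r₂−r₁)t = 6.359, giving a regular 6-gon of that circumradius; Taking the first minus the rest: starting from that combined region, the cone at (15, 7.5) partially overlaps it — only the 28.16 mm² overlap (of its 105.05 mm²) is removed, clipping the outline — 1 connected region. Overall, the cross-section is a single solid region. The nearest boundary edge runs (16.00, 0.00)→(0.00, 0.00); distance from the point to it = 0.70 mm. The point is inside the cross-section, 0.70 mm from the nearest boundary — within the 1.2 mm shell band (3 × 0.4).

shell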